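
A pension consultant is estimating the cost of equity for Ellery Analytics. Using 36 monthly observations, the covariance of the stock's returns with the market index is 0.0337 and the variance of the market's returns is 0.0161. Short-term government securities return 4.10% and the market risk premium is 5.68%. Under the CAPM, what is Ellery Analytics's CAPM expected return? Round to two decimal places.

β = Cov(R_i, R_m) / Var(R_m) = 0.0337 / 0.0161 = 2.0932
E(R) = R_f + β × MRP = 4.10% + 2.0932 × 5.68% = 15.99%

15.99%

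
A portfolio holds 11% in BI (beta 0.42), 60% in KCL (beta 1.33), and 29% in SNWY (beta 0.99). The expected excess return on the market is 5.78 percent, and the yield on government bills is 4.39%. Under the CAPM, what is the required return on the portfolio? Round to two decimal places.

10.93%

β_P = Σ w_i β_i = 0.11×0.42 + 0.60×1.33 + 0.29×0.99 = 1.1313
E(R_P) = R_f + β_P × MRP = 4.39% + 1.1313 × 5.78% = 10.93%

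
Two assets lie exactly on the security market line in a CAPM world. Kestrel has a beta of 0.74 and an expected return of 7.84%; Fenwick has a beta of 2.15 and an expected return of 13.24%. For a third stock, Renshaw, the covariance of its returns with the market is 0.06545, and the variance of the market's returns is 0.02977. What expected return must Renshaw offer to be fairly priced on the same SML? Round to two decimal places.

MRP = (13.24% − 7.84%) / (2.15 − 0.74) = 3.8298%
R_f = 7.84% − 0.74 × 3.8298% = 5.0059%
β_Renshaw = Cov / Var(R_m) = 0.06545 / 0.02977 = 2.1985
E(R_Renshaw) = R_f + β × MRP = 5.0059% + 2.1985 × 3.8298% = 13.43%

13.43%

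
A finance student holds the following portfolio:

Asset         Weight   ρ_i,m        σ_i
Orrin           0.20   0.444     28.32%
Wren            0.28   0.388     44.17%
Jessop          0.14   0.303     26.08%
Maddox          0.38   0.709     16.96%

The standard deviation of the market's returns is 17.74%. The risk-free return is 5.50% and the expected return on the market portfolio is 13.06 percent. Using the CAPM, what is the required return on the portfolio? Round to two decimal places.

β_Orrin = 0.444 × 28.32% / 17.74% = 0.7088
β_Wren = 0.388 × 44.17% / 17.74% = 0.9661
β_Jessop = 0.303 × 26.08% / 17.74% = 0.4454
β_Maddox = 0.709 × 16.96% / 17.74% = 0.6778
β_P = Σ w_i β_i = 0.20×0.7088 + 0.28×0.9661 + 0.14×0.4454 + 0.38×0.6778 = 0.7322
MRP = 13.06% − 5.50% = 7.56%
E(R_P) = R_f + β_P × MRP = 5.50% + 0.7322 × 7.56% = 11.04%

11.04%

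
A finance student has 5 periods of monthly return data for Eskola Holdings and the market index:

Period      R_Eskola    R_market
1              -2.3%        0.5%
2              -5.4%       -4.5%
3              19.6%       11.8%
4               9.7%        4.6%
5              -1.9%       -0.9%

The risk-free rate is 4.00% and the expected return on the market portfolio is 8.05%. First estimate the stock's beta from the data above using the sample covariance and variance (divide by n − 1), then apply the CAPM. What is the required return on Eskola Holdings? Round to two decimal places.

Mean R_i = (-2.3 − 5.4 + 19.6 + 9.7 − 1.9) / 5 = 3.9400%
Mean R_m = (0.5 − 4.5 + 11.8 + 4.6 − 0.9) / 5 = 2.3000%
Σ(R_i − R̄_i)(R_m − R̄_m) = 255.4500  ⇒  Cov = 255.4500 / 4 = 63.8625
Σ(R_m − R̄_m)² = 155.2600  ⇒  Var(R_m) = 155.2600 / 4 = 38.8150
β = Cov / Var(R_m) = 63.8625 / 38.8150 = 1.6453
MRP = 8.05% − 4.00% = 4.05%
E(R) = R_f + β × MRP = 4.00% + 1.6453 × 4.05% = 10.66%

10.66%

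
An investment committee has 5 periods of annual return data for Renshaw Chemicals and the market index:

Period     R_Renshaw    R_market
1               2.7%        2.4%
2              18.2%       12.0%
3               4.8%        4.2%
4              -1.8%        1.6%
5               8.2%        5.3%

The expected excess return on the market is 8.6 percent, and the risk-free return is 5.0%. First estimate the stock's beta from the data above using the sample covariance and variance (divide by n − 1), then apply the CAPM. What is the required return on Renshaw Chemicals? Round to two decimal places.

20.42%

Mean R_i = (2.7 + 18.2 + 4.8 − 1.8 + 8.2) / 5 = 6.4200%
Mean R_m = (2.4 + 12.0 + 4.2 + 1.6 + 5.3) / 5 = 5.1000%
Σ(R_i − R̄_i)(R_m − R̄_m) = 121.9100  ⇒  Cov = 121.9100 / 4 = 30.4775
Σ(R_m − R̄_m)² = 68.0000  ⇒  Var(R_m) = 68.0000 / 4 = 17.0000
β = Cov / Var(R_m) = 30.4775 / 17.0000 = 1.7928
E(R) = R_f + β × MRP = 5.0% + 1.7928 × 8.6% = 20.42%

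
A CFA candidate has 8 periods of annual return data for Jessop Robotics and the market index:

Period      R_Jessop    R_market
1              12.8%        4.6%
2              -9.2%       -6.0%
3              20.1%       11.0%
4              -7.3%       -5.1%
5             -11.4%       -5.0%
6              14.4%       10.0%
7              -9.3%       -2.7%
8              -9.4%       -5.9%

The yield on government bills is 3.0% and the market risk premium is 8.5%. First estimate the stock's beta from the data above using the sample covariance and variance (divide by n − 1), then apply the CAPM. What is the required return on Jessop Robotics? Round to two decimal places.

17.97%

Mean R_i = (12.8 − 9.2 + 20.1 − 7.3 − 11.4 + 14.4 − 9.3 − 9.4) / 8 = 0.0875%
Mean R_m = (4.6 − 6.0 + 11.0 − 5.1 − 5.0 + 10.0 − 2.7 − 5.9) / 8 = 0.1125%
Σ(R_i − R̄_i)(R_m − R̄_m) = 653.9013  ⇒  Cov = 653.9013 / 7 = 93.4145
Σ(R_m − R̄_m)² = 371.1688  ⇒  Var(R_m) = 371.1688 / 7 = 53.0241
β = Cov / Var(R_m) = 93.4145 / 53.0241 = 1.7617
E(R) = R_f + β × MRP = 3.0% + 1.7617 × 8.5% = 17.97%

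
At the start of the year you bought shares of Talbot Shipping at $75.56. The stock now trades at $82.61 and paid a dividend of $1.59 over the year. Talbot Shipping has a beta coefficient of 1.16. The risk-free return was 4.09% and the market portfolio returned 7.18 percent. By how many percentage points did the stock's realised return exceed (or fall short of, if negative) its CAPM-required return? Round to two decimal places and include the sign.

+3.76%

Realised HPR = (P1 + D1 − P0) / P0 = (82.61 + 1.59 − 75.56) / 75.56 = 8.64 / 75.56 = 11.4346%
MRP = 7.18% − 4.09% = 3.09%
CAPM required = R_f + β·MRP = 4.09% + 1.16 × 3.09% = 7.6744%
α = realised − required = 11.4346% − 7.6744% = +3.76%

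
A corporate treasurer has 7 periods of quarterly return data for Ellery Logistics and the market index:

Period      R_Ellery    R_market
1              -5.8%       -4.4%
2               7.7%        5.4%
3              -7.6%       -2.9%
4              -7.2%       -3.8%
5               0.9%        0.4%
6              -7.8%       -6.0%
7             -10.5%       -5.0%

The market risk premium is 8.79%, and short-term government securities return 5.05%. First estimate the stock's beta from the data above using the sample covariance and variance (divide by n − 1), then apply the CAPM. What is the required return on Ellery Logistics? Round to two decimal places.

18.58%

Mean R_i = (-5.8 + 7.7 − 7.6 − 7.2 + 0.9 − 7.8 − 10.5) / 7 = -4.3286%
Mean R_m = (-4.4 + 5.4 − 2.9 − 3.8 + 0.4 − 6.0 − 5.0) / 7 = -2.3286%
Σ(R_i − R̄_i)(R_m − R̄_m) = 145.6043  ⇒  Cov = 145.6043 / 6 = 24.2674
Σ(R_m − R̄_m)² = 94.5743  ⇒  Var(R_m) = 94.5743 / 6 = 15.7624
β = Cov / Var(R_m) = 24.2674 / 15.7624 = 1.5396
E(R) = R_f + β × MRP = 5.05% + 1.5396 × 8.79% = 18.58%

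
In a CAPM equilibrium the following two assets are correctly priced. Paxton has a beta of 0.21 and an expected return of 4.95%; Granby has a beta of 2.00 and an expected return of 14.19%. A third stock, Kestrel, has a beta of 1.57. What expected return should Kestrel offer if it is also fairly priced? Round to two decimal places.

11.97%

MRP (SML slope) = (14.19% − 4.95%) / (2.00 − 0.21) = 9.24% / 1.79 = 5.1620%
R_f (intercept) = 4.95% − 0.21 × 5.1620% = 3.8660%
E(R_Kestrel) = R_f + β × MRP = 3.8660% + 1.57 × 5.1620% = 11.97%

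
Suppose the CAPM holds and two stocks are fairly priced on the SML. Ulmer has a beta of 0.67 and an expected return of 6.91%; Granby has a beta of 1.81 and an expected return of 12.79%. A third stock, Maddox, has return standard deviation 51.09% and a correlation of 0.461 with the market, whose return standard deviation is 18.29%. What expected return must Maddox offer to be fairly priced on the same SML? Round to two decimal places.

10.10%

MRP = (12.79% − 6.91%) / (1.81 − 0.67) = 5.1579%
R_f = 6.91% − 0.67 × 5.1579% = 3.4542%
β_Maddox = ρ·σ_i/σ_m = 0.461 × 51.09 / 18.29 = 1.2877
E(R_Maddox) = R_f + β × MRP = 3.4542% + 1.2877 × 5.1579% = 10.10%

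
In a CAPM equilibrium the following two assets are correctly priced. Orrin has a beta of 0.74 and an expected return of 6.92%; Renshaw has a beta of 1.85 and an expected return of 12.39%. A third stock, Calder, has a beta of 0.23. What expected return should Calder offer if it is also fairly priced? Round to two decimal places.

MRP (SML slope) = (12.39% − 6.92%) / (1.85 − 0.74) = 5.47% / 1.11 = 4.9279%
R_f (intercept) = 6.92% − 0.74 × 4.9279% = 3.2734%
E(R_Calder) = R_f + β × MRP = 3.2734% + 0.23 × 4.9279% = 4.41%

4.41%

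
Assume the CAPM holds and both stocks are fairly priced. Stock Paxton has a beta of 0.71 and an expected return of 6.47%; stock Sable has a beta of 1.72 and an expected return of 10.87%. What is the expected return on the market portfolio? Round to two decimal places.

7.73%

Both satisfy E(R) = R_f + β·MRP, so the slope of the SML is
MRP = (10.87% − 6.47%) / (1.72 − 0.71) = 4.40% / 1.01 = 4.3564%
R_f = E(R_Paxton) − β_Paxton·MRP = 6.47% − 0.71 × 4.3564% = 3.3770%
E(R_m) = R_f + MRP = 3.3770% + 4.3564% = 7.73%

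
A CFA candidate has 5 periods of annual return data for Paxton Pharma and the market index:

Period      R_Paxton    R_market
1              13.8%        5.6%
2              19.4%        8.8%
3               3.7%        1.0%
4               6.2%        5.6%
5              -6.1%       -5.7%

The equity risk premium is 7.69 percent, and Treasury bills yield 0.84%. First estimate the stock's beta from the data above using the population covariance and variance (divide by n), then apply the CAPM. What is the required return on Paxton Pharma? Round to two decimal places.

Mean R_i = (13.8 + 19.4 + 3.7 + 6.2 − 6.1) / 5 = 7.4000%
Mean R_m = (5.6 + 8.8 + 1.0 + 5.6 − 5.7) / 5 = 3.0600%
Σ(R_i − R̄_i)(R_m − R̄_m) = 207.9700  ⇒  Cov = 207.9700 / 5 = 41.5940
Σ(R_m − R̄_m)² = 126.8320  ⇒  Var(R_m) = 126.8320 / 5 = 25.3664
β = Cov / Var(R_m) = 41.5940 / 25.3664 = 1.6397
E(R) = R_f + β × MRP = 0.84% + 1.6397 × 7.69% = 13.45%

13.45%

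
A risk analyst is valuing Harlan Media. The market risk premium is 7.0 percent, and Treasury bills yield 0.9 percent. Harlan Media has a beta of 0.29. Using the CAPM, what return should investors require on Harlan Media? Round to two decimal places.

2.93%

E(R) = R_f + β × MRP = 0.9% + 0.29 × 7.0% = 2.93%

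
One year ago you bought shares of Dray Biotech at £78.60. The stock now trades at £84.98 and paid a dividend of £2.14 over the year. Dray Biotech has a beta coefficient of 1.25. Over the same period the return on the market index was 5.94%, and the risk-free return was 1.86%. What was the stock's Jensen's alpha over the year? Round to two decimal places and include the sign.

Realised HPR = (P1 + D1 − P0) / P0 = (84.98 + 2.14 − 78.60) / 78.60 = 8.52 / 78.60 = 10.8397%
MRP = 5.94% − 1.86% = 4.08%
CAPM required = R_f + β·MRP = 1.86% + 1.25 × 4.08% = 6.9600%
α = realised − required = 10.8397% − 6.9600% = +3.88%

+3.88%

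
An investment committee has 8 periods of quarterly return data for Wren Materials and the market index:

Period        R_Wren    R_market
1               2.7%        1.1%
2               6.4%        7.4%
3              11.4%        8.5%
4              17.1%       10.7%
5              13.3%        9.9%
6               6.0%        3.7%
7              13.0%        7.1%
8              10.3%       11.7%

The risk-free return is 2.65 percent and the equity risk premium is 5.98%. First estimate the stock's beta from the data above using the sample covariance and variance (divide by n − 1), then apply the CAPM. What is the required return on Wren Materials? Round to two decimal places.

8.91%

Mean R_i = (2.7 + 6.4 + 11.4 + 17.1 + 13.3 + 6.0 + 13.0 + 10.3) / 8 = 10.0250%
Mean R_m = (1.1 + 7.4 + 8.5 + 10.7 + 9.9 + 3.7 + 7.1 + 11.7) / 8 = 7.5125%
Σ(R_i − R̄_i)(R_m − R̄_m) = 94.3775  ⇒  Cov = 94.3775 / 7 = 13.4825
Σ(R_m − R̄_m)² = 90.2088  ⇒  Var(R_m) = 90.2088 / 7 = 12.8870
β = Cov / Var(R_m) = 13.4825 / 12.8870 = 1.0462
E(R) = R_f + β × MRP = 2.65% + 1.0462 × 5.98% = 8.91%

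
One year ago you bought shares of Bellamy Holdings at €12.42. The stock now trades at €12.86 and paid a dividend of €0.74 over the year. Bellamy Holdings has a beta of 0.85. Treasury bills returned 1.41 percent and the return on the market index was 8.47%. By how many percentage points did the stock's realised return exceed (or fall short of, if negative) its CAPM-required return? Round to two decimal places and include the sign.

Realised HPR = (P1 + D1 − P0) / P0 = (12.86 + 0.74 − 12.42) / 12.42 = 1.18 / 12.42 = 9.5008%
MRP = 8.47% − 1.41% = 7.06%
CAPM required = R_f + β·MRP = 1.41% + 0.85 × 7.06% = 7.4110%
α = realised − required = 9.5008% − 7.4110% = +2.09%

+2.09%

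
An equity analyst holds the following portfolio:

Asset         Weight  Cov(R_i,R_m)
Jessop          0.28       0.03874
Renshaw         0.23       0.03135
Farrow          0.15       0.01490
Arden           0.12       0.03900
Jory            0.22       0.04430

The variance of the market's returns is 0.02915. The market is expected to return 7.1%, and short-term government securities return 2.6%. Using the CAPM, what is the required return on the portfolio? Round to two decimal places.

7.96%

β_Jessop = 0.03874 / 0.02915 = 1.3290
β_Renshaw = 0.03135 / 0.02915 = 1.0755
β_Farrow = 0.01490 / 0.02915 = 0.5111
β_Arden = 0.03900 / 0.02915 = 1.3379
β_Jory = 0.04430 / 0.02915 = 1.5197
β_P = Σ w_i β_i = 0.28×1.3290 + 0.23×1.0755 + 0.15×0.5111 + 0.12×1.3379 + 0.22×1.5197 = 1.1910
MRP = 7.1% − 2.6% = 4.50%
E(R_P) = R_f + β_P × MRP = 2.6% + 1.1910 × 4.5% = 7.96%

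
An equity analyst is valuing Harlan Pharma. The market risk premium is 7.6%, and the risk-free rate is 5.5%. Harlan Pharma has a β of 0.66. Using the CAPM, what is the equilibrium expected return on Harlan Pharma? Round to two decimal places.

E(R) = R_f + β × MRP = 5.5% + 0.66 × 7.6% = 10.52%

10.52%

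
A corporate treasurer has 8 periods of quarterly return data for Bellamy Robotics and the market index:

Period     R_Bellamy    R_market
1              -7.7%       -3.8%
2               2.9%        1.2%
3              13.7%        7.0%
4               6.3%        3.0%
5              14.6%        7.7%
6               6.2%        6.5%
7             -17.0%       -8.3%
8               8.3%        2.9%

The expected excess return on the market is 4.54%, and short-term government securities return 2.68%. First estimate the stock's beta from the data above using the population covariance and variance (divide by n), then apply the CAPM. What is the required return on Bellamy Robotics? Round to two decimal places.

11.15%

Mean R_i = (-7.7 + 2.9 + 13.7 + 6.3 + 14.6 + 6.2 − 17.0 + 8.3) / 8 = 3.4125%
Mean R_m = (-3.8 + 1.2 + 7.0 + 3.0 + 7.7 + 6.5 − 8.3 + 2.9) / 8 = 2.0250%
Σ(R_i − R̄_i)(R_m − R̄_m) = 410.1475  ⇒  Cov = 410.1475 / 8 = 51.2684
Σ(R_m − R̄_m)² = 219.9150  ⇒  Var(R_m) = 219.9150 / 8 = 27.4894
β = Cov / Var(R_m) = 51.2684 / 27.4894 = 1.8650
E(R) = R_f + β × MRP = 2.68% + 1.8650 × 4.54% = 11.15%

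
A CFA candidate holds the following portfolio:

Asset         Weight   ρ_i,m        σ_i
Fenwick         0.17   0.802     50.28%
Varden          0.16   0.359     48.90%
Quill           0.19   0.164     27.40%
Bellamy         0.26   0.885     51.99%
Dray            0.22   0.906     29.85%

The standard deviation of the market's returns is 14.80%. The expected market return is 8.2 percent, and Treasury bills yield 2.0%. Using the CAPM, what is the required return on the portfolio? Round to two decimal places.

13.91%

β_Fenwick = 0.802 × 50.28% / 14.80% = 2.7246
β_Varden = 0.359 × 48.90% / 14.80% = 1.1862
β_Quill = 0.164 × 27.40% / 14.80% = 0.3036
β_Bellamy = 0.885 × 51.99% / 14.80% = 3.1089
β_Dray = 0.906 × 29.85% / 14.80% = 1.8273
β_P = Σ w_i β_i = 0.17×2.7246 + 0.16×1.1862 + 0.19×0.3036 + 0.26×3.1089 + 0.22×1.8273 = 1.9210
MRP = 8.2% − 2.0% = 6.20%
E(R_P) = R_f + β_P × MRP = 2.0% + 1.9210 × 6.2% = 13.91%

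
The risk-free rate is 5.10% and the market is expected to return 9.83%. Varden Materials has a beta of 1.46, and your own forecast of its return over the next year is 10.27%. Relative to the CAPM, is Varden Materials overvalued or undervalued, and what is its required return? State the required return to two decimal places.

Overvalued; required return 12.01%

MRP = 9.83% − 5.10% = 4.73%
Required return = R_f + β·MRP = 5.10% + 1.46 × 4.73% = 12.01%
Forecast 10.27% < required 12.01% → the stock plots below the SML → overvalued.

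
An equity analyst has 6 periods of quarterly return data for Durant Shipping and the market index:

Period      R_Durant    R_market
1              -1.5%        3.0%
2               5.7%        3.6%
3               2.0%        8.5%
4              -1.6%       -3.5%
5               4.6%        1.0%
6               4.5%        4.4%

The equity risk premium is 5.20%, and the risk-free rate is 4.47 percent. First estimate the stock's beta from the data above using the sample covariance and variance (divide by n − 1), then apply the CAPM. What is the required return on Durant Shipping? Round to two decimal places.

Mean R_i = (-1.5 + 5.7 + 2.0 − 1.6 + 4.6 + 4.5) / 6 = 2.2833%
Mean R_m = (3.0 + 3.6 + 8.5 − 3.5 + 1.0 + 4.4) / 6 = 2.8333%
Σ(R_i − R̄_i)(R_m − R̄_m) = 24.2033  ⇒  Cov = 24.2033 / 5 = 4.8407
Σ(R_m − R̄_m)² = 78.6533  ⇒  Var(R_m) = 78.6533 / 5 = 15.7307
β = Cov / Var(R_m) = 4.8407 / 15.7307 = 0.3077
E(R) = R_f + β × MRP = 4.47% + 0.3077 × 5.20% = 6.07%

6.07%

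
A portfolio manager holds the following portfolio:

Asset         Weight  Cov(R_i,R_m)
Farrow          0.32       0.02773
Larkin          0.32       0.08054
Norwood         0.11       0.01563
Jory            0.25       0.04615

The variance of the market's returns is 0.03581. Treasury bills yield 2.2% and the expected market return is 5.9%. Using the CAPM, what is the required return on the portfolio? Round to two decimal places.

7.15%

β_Farrow = 0.02773 / 0.03581 = 0.7744
β_Larkin = 0.08054 / 0.03581 = 2.2491
β_Norwood = 0.01563 / 0.03581 = 0.4365
β_Jory = 0.04615 / 0.03581 = 1.2887
β_P = Σ w_i β_i = 0.32×0.7744 + 0.32×2.2491 + 0.11×0.4365 + 0.25×1.2887 = 1.3377
MRP = 5.9% − 2.2% = 3.70%
E(R_P) = R_f + β_P × MRP = 2.2% + 1.3377 × 3.7% = 7.15%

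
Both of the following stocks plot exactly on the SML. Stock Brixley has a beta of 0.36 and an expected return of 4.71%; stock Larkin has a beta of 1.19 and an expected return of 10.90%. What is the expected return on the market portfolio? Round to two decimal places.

Both satisfy E(R) = R_f + β·MRP, so the slope of the SML is
MRP = (10.90% − 4.71%) / (1.19 − 0.36) = 6.19% / 0.83 = 7.4578%
R_f = E(R_Brixley) − β_Brixley·MRP = 4.71% − 0.36 × 7.4578% = 2.0252%
E(R_m) = R_f + MRP = 2.0252% + 7.4578% = 9.48%

9.48%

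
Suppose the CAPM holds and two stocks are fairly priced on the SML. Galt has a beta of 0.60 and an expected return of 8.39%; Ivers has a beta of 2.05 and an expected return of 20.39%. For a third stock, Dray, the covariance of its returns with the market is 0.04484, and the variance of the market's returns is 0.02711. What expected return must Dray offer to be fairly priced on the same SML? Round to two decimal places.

17.11%

MRP = (20.39% − 8.39%) / (2.05 − 0.60) = 8.2759%
R_f = 8.39% − 0.60 × 8.2759% = 3.4245%
β_Dray = Cov / Var(R_m) = 0.04484 / 0.02711 = 1.6540
E(R_Dray) = R_f + β × MRP = 3.4245% + 1.6540 × 8.2759% = 17.11%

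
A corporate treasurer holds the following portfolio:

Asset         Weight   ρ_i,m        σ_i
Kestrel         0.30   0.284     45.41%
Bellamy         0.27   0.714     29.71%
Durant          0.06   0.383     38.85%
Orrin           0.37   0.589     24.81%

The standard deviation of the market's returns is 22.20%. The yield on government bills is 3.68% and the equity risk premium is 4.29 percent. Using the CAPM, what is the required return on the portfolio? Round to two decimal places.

6.75%

β_Kestrel = 0.284 × 45.41% / 22.20% = 0.5809
β_Bellamy = 0.714 × 29.71% / 22.20% = 0.9555
β_Durant = 0.383 × 38.85% / 22.20% = 0.6703
β_Orrin = 0.589 × 24.81% / 22.20% = 0.6582
β_P = Σ w_i β_i = 0.30×0.5809 + 0.27×0.9555 + 0.06×0.6703 + 0.37×0.6582 = 0.7160
E(R_P) = R_f + β_P × MRP = 3.68% + 0.7160 × 4.29% = 6.75%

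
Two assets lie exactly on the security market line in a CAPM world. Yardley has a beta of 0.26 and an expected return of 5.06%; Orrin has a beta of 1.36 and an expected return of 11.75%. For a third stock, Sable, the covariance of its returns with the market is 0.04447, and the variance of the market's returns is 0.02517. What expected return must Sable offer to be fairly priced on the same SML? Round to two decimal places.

MRP = (11.75% − 5.06%) / (1.36 − 0.26) = 6.0818%
R_f = 5.06% − 0.26 × 6.0818% = 3.4787%
β_Sable = Cov / Var(R_m) = 0.04447 / 0.02517 = 1.7668
E(R_Sable) = R_f + β × MRP = 3.4787% + 1.7668 × 6.0818% = 14.22%

14.22%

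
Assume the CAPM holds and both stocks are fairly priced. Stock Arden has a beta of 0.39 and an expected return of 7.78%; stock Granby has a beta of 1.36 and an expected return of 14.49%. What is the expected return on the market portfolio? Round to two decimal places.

12.00%

Both satisfy E(R) = R_f + β·MRP, so the slope of the SML is
MRP = (14.49% − 7.78%) / (1.36 − 0.39) = 6.71% / 0.97 = 6.9175%
R_f = E(R_Arden) − β_Arden·MRP = 7.78% − 0.39 × 6.9175% = 5.0822%
E(R_m) = R_f + MRP = 5.0822% + 6.9175% = 12.00%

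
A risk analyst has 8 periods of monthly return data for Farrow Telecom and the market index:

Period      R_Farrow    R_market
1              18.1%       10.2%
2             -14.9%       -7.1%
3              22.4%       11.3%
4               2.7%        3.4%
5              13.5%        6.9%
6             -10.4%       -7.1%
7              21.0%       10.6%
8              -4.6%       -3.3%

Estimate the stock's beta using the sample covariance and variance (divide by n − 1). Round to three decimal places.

Mean R_i = (18.1 − 14.9 + 22.4 + 2.7 + 13.5 − 10.4 + 21.0 − 4.6) / 8 = 5.9750%
Mean R_m = (10.2 − 7.1 + 11.3 + 3.4 + 6.9 − 7.1 + 10.6 − 3.3) / 8 = 3.1125%
Σ(R_i − R̄_i)(R_m − R̄_m) = 808.7025  ⇒  Cov = 808.7025 / 7 = 115.5289
Σ(R_m − R̄_m)² = 437.4688  ⇒  Var(R_m) = 437.4688 / 7 = 62.4955
β = Cov / Var(R_m) = 115.5289 / 62.4955 = 1.8486

1.849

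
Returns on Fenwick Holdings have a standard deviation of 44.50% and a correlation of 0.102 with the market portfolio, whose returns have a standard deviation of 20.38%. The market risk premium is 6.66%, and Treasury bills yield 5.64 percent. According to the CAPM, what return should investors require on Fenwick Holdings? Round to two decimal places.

7.12%

β = ρ × σ_i / σ_m = 0.102 × 44.50% / 20.38% = 0.2227
E(R) = 5.64% + 0.2227 × 6.66% = 7.12%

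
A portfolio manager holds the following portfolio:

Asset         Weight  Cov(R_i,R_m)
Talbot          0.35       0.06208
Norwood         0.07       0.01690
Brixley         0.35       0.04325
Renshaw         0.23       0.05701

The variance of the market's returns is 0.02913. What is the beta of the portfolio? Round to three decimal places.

1.756

β_Talbot = 0.06208 / 0.02913 = 2.1311
β_Norwood = 0.01690 / 0.02913 = 0.5802
β_Brixley = 0.04325 / 0.02913 = 1.4847
β_Renshaw = 0.05701 / 0.02913 = 1.9571
β_P = Σ w_i β_i = 0.35×2.1311 + 0.07×0.5802 + 0.35×1.4847 + 0.23×1.9571 = 1.7563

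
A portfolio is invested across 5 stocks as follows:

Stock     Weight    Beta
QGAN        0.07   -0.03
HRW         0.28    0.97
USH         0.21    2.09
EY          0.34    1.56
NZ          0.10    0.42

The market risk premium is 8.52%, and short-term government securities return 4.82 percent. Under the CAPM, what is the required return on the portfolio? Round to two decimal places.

15.73%

β_P = Σ w_i β_i = 0.07×-0.03 + 0.28×0.97 + 0.21×2.09 + 0.34×1.56 + 0.10×0.42 = 1.2808
E(R_P) = R_f + β_P × MRP = 4.82% + 1.2808 × 8.52% = 15.73%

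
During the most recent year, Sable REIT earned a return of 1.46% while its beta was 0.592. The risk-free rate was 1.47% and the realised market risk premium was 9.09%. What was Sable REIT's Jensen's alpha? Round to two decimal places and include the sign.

CAPM benchmark = R_f + β(R_m − R_f) = 1.47% + 0.592 × 9.09% = 6.85128%
α = actual − benchmark = 1.46% − 6.85128% = -5.39%

-5.39%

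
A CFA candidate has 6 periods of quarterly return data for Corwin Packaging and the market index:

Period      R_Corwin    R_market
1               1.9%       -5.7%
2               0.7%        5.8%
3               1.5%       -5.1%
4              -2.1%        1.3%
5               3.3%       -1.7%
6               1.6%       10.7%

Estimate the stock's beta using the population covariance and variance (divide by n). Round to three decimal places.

Mean R_i = (1.9 + 0.7 + 1.5 − 2.1 + 3.3 + 1.6) / 6 = 1.1500%
Mean R_m = (-5.7 + 5.8 − 5.1 + 1.3 − 1.7 + 10.7) / 6 = 0.8833%
Σ(R_i − R̄_i)(R_m − R̄_m) = -11.7350  ⇒  Cov = -11.7350 / 6 = -1.9558
Σ(R_m − R̄_m)² = 206.5283  ⇒  Var(R_m) = 206.5283 / 6 = 34.4214
β = Cov / Var(R_m) = -1.9558 / 34.4214 = -0.0568

-0.057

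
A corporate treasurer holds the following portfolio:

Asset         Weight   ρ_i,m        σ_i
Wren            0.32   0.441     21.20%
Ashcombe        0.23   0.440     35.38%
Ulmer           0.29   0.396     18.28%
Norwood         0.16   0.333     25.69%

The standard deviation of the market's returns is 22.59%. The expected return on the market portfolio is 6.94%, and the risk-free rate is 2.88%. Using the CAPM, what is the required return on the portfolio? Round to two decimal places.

4.68%

β_Wren = 0.441 × 21.20% / 22.59% = 0.4139
β_Ashcombe = 0.440 × 35.38% / 22.59% = 0.6891
β_Ulmer = 0.396 × 18.28% / 22.59% = 0.3204
β_Norwood = 0.333 × 25.69% / 22.59% = 0.3787
β_P = Σ w_i β_i = 0.32×0.4139 + 0.23×0.6891 + 0.29×0.3204 + 0.16×0.3787 = 0.4444
MRP = 6.94% − 2.88% = 4.06%
E(R_P) = R_f + β_P × MRP = 2.88% + 0.4444 × 4.06% = 4.68%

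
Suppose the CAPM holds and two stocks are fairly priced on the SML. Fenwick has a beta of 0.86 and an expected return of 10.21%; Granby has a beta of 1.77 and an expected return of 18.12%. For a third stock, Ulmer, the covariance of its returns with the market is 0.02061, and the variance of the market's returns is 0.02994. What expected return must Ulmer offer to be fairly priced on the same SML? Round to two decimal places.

8.72%

MRP = (18.12% − 10.21%) / (1.77 − 0.86) = 8.6923%
R_f = 10.21% − 0.86 × 8.6923% = 2.7346%
β_Ulmer = Cov / Var(R_m) = 0.02061 / 0.02994 = 0.6884
E(R_Ulmer) = R_f + β × MRP = 2.7346% + 0.6884 × 8.6923% = 8.72%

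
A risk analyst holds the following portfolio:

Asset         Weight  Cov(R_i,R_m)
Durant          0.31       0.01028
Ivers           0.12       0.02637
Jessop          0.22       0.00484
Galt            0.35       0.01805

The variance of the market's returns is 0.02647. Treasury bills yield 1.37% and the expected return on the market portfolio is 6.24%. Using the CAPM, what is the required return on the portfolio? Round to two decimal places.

3.90%

β_Durant = 0.01028 / 0.02647 = 0.3884
β_Ivers = 0.02637 / 0.02647 = 0.9962
β_Jessop = 0.00484 / 0.02647 = 0.1828
β_Galt = 0.01805 / 0.02647 = 0.6819
β_P = Σ w_i β_i = 0.31×0.3884 + 0.12×0.9962 + 0.22×0.1828 + 0.35×0.6819 = 0.5188
MRP = 6.24% − 1.37% = 4.87%
E(R_P) = R_f + β_P × MRP = 1.37% + 0.5188 × 4.87% = 3.90%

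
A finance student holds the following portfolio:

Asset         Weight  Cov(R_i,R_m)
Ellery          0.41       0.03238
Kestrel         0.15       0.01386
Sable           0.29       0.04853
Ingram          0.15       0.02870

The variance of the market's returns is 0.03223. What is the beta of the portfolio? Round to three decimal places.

1.047

β_Ellery = 0.03238 / 0.03223 = 1.0047
β_Kestrel = 0.01386 / 0.03223 = 0.4300
β_Sable = 0.04853 / 0.03223 = 1.5057
β_Ingram = 0.02870 / 0.03223 = 0.8905
β_P = Σ w_i β_i = 0.41×1.0047 + 0.15×0.4300 + 0.29×1.5057 + 0.15×0.8905 = 1.0467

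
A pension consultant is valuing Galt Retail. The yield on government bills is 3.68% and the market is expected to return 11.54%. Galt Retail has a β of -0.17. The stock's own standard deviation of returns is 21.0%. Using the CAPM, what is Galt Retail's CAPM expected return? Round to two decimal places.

Market risk premium = E(R_m) − R_f = 11.54% − 3.68% = 7.86%
E(R) = R_f + β × MRP = 3.68% + -0.17 × 7.86% = 2.34%

2.34%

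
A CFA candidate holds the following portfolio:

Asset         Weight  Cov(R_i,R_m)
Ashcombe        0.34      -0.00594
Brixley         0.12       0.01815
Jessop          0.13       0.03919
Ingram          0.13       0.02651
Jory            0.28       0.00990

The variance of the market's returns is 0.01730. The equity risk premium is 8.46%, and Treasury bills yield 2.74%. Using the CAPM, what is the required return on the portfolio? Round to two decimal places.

β_Ashcombe = -0.00594 / 0.01730 = -0.3434
β_Brixley = 0.01815 / 0.01730 = 1.0491
β_Jessop = 0.03919 / 0.01730 = 2.2653
β_Ingram = 0.02651 / 0.01730 = 1.5324
β_Jory = 0.00990 / 0.01730 = 0.5723
β_P = Σ w_i β_i = 0.34×-0.3434 + 0.12×1.0491 + 0.13×2.2653 + 0.13×1.5324 + 0.28×0.5723 = 0.6631
E(R_P) = R_f + β_P × MRP = 2.74% + 0.6631 × 8.46% = 8.35%

8.35%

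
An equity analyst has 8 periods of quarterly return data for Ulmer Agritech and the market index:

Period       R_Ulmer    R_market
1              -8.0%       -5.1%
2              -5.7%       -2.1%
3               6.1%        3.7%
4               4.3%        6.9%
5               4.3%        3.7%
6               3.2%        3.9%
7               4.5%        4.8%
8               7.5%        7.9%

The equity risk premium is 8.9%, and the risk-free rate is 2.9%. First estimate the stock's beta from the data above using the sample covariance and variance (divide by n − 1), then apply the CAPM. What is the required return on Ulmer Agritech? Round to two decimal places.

Mean R_i = (-8.0 − 5.7 + 6.1 + 4.3 + 4.3 + 3.2 + 4.5 + 7.5) / 8 = 2.0250%
Mean R_m = (-5.1 − 2.1 + 3.7 + 6.9 + 3.7 + 3.9 + 4.8 + 7.9) / 8 = 2.9625%
Σ(R_i − R̄_i)(R_m − R̄_m) = 166.2575  ⇒  Cov = 166.2575 / 7 = 23.7511
Σ(R_m − R̄_m)² = 135.8588  ⇒  Var(R_m) = 135.8588 / 7 = 19.4084
β = Cov / Var(R_m) = 23.7511 / 19.4084 = 1.2238
E(R) = R_f + β × MRP = 2.9% + 1.2238 × 8.9% = 13.79%

13.79%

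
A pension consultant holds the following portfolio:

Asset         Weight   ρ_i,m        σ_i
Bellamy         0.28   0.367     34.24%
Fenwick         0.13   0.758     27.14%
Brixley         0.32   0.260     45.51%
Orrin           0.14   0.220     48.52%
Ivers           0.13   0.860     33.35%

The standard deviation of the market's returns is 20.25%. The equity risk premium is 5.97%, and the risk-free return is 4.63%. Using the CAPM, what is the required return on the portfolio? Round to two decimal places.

9.11%

β_Bellamy = 0.367 × 34.24% / 20.25% = 0.6205
β_Fenwick = 0.758 × 27.14% / 20.25% = 1.0159
β_Brixley = 0.260 × 45.51% / 20.25% = 0.5843
β_Orrin = 0.220 × 48.52% / 20.25% = 0.5271
β_Ivers = 0.860 × 33.35% / 20.25% = 1.4163
β_P = Σ w_i β_i = 0.28×0.6205 + 0.13×1.0159 + 0.32×0.5843 + 0.14×0.5271 + 0.13×1.4163 = 0.7507
E(R_P) = R_f + β_P × MRP = 4.63% + 0.7507 × 5.97% = 9.11%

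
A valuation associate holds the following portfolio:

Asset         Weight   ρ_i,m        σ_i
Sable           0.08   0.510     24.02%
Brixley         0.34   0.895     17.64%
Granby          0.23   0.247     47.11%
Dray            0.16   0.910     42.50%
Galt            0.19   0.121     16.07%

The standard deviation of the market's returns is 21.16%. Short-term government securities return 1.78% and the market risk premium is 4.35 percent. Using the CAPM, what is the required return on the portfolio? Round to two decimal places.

β_Sable = 0.510 × 24.02% / 21.16% = 0.5789
β_Brixley = 0.895 × 17.64% / 21.16% = 0.7461
β_Granby = 0.247 × 47.11% / 21.16% = 0.5499
β_Dray = 0.910 × 42.50% / 21.16% = 1.8277
β_Galt = 0.121 × 16.07% / 21.16% = 0.0919
β_P = Σ w_i β_i = 0.08×0.5789 + 0.34×0.7461 + 0.23×0.5499 + 0.16×1.8277 + 0.19×0.0919 = 0.7364
E(R_P) = R_f + β_P × MRP = 1.78% + 0.7364 × 4.35% = 4.98%

4.98%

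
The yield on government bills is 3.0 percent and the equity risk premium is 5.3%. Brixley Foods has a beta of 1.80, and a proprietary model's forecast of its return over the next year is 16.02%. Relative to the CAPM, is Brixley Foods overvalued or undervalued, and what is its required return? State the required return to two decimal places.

Undervalued; required return 12.54%

Required return = R_f + β·MRP = 3.0% + 1.80 × 5.3% = 12.54%
Forecast 16.02% > required 12.54% → the stock plots above the SML → undervalued.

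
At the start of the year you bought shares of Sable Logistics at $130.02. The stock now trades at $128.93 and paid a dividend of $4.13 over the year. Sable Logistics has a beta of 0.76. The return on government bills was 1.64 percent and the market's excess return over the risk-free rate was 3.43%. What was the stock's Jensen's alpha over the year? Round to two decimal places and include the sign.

-1.91%

Realised HPR = (P1 + D1 − P0) / P0 = (128.93 + 4.13 − 130.02) / 130.02 = 3.04 / 130.02 = 2.3381%
CAPM required = R_f + β·MRP = 1.64% + 0.76 × 3.43% = 4.2468%
α = realised − required = 2.3381% − 4.2468% = -1.91%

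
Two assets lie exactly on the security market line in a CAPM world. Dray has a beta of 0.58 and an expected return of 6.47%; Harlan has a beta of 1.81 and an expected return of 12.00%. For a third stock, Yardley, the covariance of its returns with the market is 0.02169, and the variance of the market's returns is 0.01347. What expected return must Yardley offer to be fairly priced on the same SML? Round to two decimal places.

11.10%

MRP = (12.00% − 6.47%) / (1.81 − 0.58) = 4.4959%
R_f = 6.47% − 0.58 × 4.4959% = 3.8624%
β_Yardley = Cov / Var(R_m) = 0.02169 / 0.01347 = 1.6102
E(R_Yardley) = R_f + β × MRP = 3.8624% + 1.6102 × 4.4959% = 11.10%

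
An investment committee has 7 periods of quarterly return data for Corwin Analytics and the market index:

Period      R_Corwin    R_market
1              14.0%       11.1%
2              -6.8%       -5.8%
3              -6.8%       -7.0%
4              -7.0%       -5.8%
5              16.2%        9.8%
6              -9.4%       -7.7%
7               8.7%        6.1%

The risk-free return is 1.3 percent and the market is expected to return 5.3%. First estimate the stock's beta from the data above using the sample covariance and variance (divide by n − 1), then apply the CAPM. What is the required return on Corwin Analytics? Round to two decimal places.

6.54%

Mean R_i = (14.0 − 6.8 − 6.8 − 7.0 + 16.2 − 9.4 + 8.7) / 7 = 1.2714%
Mean R_m = (11.1 − 5.8 − 7.0 − 5.8 + 9.8 − 7.7 + 6.1) / 7 = 0.1000%
Σ(R_i − R̄_i)(R_m − R̄_m) = 566.3600  ⇒  Cov = 566.3600 / 6 = 94.3933
Σ(R_m − R̄_m)² = 431.9600  ⇒  Var(R_m) = 431.9600 / 6 = 71.9933
β = Cov / Var(R_m) = 94.3933 / 71.9933 = 1.3111
MRP = 5.3% − 1.3% = 4.00%
E(R) = R_f + β × MRP = 1.3% + 1.3111 × 4.0% = 6.54%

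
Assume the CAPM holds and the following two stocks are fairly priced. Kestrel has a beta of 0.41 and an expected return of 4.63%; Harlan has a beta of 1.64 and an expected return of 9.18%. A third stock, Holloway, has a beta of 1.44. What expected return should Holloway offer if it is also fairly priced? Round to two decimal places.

8.44%

MRP (SML slope) = (9.18% − 4.63%) / (1.64 − 0.41) = 4.55% / 1.23 = 3.6992%
R_f (intercept) = 4.63% − 0.41 × 3.6992% = 3.1133%
E(R_Holloway) = R_f + β × MRP = 3.1133% + 1.44 × 3.6992% = 8.44%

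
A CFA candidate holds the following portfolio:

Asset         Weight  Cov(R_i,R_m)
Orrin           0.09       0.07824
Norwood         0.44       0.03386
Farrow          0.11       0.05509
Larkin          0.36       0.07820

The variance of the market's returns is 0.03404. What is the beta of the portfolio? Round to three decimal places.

β_Orrin = 0.07824 / 0.03404 = 2.2985
β_Norwood = 0.03386 / 0.03404 = 0.9947
β_Farrow = 0.05509 / 0.03404 = 1.6184
β_Larkin = 0.07820 / 0.03404 = 2.2973
β_P = Σ w_i β_i = 0.09×2.2985 + 0.44×0.9947 + 0.11×1.6184 + 0.36×2.2973 = 1.6496

1.650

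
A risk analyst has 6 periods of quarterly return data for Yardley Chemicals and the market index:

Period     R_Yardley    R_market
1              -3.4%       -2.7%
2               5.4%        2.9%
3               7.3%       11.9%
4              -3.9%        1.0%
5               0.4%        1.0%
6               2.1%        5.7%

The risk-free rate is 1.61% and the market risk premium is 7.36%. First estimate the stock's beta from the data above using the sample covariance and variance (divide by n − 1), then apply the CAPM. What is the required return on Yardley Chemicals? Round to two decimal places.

Mean R_i = (-3.4 + 5.4 + 7.3 − 3.9 + 0.4 + 2.1) / 6 = 1.3167%
Mean R_m = (-2.7 + 2.9 + 11.9 + 1.0 + 1.0 + 5.7) / 6 = 3.3000%
Σ(R_i − R̄_i)(R_m − R̄_m) = 94.1100  ⇒  Cov = 94.1100 / 5 = 18.8220
Σ(R_m − R̄_m)² = 126.4600  ⇒  Var(R_m) = 126.4600 / 5 = 25.2920
β = Cov / Var(R_m) = 18.8220 / 25.2920 = 0.7442
E(R) = R_f + β × MRP = 1.61% + 0.7442 × 7.36% = 7.09%

7.09%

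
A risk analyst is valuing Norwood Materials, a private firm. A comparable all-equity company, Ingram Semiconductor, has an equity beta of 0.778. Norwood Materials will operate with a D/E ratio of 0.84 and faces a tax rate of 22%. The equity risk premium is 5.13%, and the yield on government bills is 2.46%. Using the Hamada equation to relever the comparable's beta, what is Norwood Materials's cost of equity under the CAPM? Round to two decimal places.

9.07%

β_L = β_U × [1 + (1 − t)(D/E)] = 0.778 × [1 + (1 − 0.22) × 0.84]
    = 0.778 × [1 + 0.78 × 0.84] = 0.778 × 1.6552 = 1.2877
E(R) = R_f + β_L × MRP = 2.46% + 1.2877 × 5.13% = 9.07%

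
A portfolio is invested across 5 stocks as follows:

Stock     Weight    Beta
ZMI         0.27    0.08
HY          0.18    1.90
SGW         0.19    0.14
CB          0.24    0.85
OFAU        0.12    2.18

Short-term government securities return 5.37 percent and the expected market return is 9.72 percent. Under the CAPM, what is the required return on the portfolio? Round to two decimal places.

β_P = Σ w_i β_i = 0.27×0.08 + 0.18×1.90 + 0.19×0.14 + 0.24×0.85 + 0.12×2.18 = 0.8558
MRP = 9.72% − 5.37% = 4.35%
E(R_P) = R_f + β_P × MRP = 5.37% + 0.8558 × 4.35% = 9.09%

9.09%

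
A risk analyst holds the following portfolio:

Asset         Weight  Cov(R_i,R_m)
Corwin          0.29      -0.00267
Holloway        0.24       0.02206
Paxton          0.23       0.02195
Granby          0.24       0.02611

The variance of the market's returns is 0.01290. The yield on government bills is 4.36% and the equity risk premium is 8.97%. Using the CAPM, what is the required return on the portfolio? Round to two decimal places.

β_Corwin = -0.00267 / 0.01290 = -0.2070
β_Holloway = 0.02206 / 0.01290 = 1.7101
β_Paxton = 0.02195 / 0.01290 = 1.7016
β_Granby = 0.02611 / 0.01290 = 2.0240
β_P = Σ w_i β_i = 0.29×-0.2070 + 0.24×1.7101 + 0.23×1.7016 + 0.24×2.0240 = 1.2275
E(R_P) = R_f + β_P × MRP = 4.36% + 1.2275 × 8.97% = 15.37%

15.37%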